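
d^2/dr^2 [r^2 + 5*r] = 2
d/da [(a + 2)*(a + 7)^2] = (a + 7)*(3*a + 11)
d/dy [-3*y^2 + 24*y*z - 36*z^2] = -6*y + 24*z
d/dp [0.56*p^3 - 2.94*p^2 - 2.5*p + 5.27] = 1.68*p^2 - 5.88*p - 2.5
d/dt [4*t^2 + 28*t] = 8*t + 28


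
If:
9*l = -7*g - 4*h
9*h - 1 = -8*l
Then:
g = -7*l/9 - 4/63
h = 1/9 - 8*l/9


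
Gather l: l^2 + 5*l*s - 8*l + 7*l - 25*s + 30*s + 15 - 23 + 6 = l^2 + l*(5*s - 1) + 5*s - 2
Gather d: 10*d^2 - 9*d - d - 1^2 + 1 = 10*d^2 - 10*d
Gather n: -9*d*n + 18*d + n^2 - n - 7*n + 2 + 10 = 18*d + n^2 + n*(-9*d - 8) + 12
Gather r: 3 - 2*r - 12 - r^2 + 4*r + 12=-r^2 + 2*r + 3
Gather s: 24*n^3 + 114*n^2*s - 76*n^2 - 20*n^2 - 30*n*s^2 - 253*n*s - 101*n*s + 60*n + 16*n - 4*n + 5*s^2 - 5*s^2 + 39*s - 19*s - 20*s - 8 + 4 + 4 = 24*n^3 - 96*n^2 - 30*n*s^2 + 72*n + s*(114*n^2 - 354*n)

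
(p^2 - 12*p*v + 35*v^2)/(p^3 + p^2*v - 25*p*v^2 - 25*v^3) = (p - 7*v)/(p^2 + 6*p*v + 5*v^2)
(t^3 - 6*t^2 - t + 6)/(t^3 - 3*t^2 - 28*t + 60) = (t^2 - 1)/(t^2 + 3*t - 10)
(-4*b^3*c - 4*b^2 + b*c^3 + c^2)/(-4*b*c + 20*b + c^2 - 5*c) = (4*b^3*c + 4*b^2 - b*c^3 - c^2)/(4*b*c - 20*b - c^2 + 5*c)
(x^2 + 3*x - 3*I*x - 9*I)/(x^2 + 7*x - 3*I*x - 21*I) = (x + 3)/(x + 7)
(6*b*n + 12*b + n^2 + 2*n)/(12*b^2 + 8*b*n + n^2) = (n + 2)/(2*b + n)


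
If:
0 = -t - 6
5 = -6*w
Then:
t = -6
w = -5/6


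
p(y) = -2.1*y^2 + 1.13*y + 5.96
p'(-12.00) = 51.53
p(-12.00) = -310.00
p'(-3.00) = 13.73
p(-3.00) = -16.33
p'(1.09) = -3.45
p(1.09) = 4.70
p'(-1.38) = 6.93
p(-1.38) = 0.40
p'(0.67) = -1.68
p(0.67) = 5.77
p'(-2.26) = 10.62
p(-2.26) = -7.32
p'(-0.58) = 3.57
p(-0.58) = 4.60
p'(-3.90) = 17.51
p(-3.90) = -30.39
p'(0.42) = -0.63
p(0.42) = 6.06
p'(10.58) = -43.31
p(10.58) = -217.15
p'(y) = 1.13 - 4.2*y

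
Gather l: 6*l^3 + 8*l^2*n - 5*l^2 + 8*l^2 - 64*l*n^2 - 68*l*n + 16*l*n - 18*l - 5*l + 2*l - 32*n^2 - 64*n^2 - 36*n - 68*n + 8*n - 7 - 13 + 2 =6*l^3 + l^2*(8*n + 3) + l*(-64*n^2 - 52*n - 21) - 96*n^2 - 96*n - 18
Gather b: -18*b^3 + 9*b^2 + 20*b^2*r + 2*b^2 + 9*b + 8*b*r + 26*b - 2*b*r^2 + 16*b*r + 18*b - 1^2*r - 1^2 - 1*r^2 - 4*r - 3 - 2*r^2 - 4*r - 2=-18*b^3 + b^2*(20*r + 11) + b*(-2*r^2 + 24*r + 53) - 3*r^2 - 9*r - 6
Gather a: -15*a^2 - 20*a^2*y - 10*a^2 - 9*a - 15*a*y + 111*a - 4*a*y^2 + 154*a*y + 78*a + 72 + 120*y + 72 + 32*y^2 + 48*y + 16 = a^2*(-20*y - 25) + a*(-4*y^2 + 139*y + 180) + 32*y^2 + 168*y + 160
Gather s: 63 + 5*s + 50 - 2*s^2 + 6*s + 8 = -2*s^2 + 11*s + 121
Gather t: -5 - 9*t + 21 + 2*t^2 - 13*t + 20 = 2*t^2 - 22*t + 36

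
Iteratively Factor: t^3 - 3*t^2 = (t - 3)*(t^2) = t*(t - 3)*(t)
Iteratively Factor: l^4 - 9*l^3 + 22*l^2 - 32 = (l - 4)*(l^3 - 5*l^2 + 2*l + 8) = (l - 4)*(l - 2)*(l^2 - 3*l - 4) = (l - 4)*(l - 2)*(l + 1)*(l - 4)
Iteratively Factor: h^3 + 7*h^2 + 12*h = (h + 3)*(h^2 + 4*h) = h*(h + 3)*(h + 4)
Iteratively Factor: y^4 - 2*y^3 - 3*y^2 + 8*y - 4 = (y + 2)*(y^3 - 4*y^2 + 5*y - 2) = (y - 1)*(y + 2)*(y^2 - 3*y + 2) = (y - 1)^2*(y + 2)*(y - 2)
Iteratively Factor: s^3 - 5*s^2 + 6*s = (s)*(s^2 - 5*s + 6) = s*(s - 2)*(s - 3)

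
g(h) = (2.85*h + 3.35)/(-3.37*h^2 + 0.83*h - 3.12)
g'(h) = (2.85*h + 3.35)*(6.74*h - 0.83)/(-3.37*h^2 + 0.83*h - 3.12)^2 + 2.85/(-3.37*h^2 + 0.83*h - 3.12) = (9.6045*h^2 + 22.579*h - 11.6725)/(11.3569*h^4 - 5.5942*h^3 + 21.7177*h^2 - 5.1792*h + 9.7344)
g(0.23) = -1.29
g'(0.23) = -0.62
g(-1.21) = 0.01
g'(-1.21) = -0.30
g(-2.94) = 0.14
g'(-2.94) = 0.00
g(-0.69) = -0.26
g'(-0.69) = -0.81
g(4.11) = -0.27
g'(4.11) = 0.08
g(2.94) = -0.39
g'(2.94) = 0.16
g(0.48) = -1.35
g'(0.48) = 0.11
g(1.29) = -0.92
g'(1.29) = 0.57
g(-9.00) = 0.08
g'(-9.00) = 0.01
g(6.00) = -0.17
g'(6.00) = 0.03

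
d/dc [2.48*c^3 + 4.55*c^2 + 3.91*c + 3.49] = 7.44*c^2 + 9.1*c + 3.91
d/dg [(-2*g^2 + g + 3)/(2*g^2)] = (-g - 6)/(2*g^3)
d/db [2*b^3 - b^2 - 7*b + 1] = 6*b^2 - 2*b - 7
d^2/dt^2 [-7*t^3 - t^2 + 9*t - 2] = -42*t - 2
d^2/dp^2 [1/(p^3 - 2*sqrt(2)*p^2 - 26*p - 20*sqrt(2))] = 2*((-3*p + 2*sqrt(2))*(-p^3 + 2*sqrt(2)*p^2 + 26*p + 20*sqrt(2)) - (-3*p^2 + 4*sqrt(2)*p + 26)^2)/(-p^3 + 2*sqrt(2)*p^2 + 26*p + 20*sqrt(2))^3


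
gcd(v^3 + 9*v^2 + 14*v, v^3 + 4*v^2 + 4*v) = v^2 + 2*v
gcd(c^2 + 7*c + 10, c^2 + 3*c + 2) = c + 2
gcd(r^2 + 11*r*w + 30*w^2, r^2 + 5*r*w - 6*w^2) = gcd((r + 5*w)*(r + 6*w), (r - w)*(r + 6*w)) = r + 6*w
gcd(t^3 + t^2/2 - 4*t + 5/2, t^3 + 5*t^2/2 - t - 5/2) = t^2 + 3*t/2 - 5/2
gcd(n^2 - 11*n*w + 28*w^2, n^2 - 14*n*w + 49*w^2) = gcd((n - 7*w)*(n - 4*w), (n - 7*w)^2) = -n + 7*w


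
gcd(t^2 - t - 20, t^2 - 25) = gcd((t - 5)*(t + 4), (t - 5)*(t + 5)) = t - 5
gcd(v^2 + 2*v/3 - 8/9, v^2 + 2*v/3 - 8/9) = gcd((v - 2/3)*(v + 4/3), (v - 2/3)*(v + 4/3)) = v^2 + 2*v/3 - 8/9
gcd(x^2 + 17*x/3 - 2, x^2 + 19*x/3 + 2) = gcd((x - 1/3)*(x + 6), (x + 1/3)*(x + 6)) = x + 6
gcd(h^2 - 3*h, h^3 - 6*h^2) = h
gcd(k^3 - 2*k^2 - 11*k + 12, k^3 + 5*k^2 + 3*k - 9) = k^2 + 2*k - 3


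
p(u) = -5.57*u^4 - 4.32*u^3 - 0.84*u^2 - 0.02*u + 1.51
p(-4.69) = -2266.14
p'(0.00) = -0.02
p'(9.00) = -17307.02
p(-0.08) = 1.51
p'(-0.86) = 6.01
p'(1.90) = -202.82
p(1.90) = -103.78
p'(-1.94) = 117.14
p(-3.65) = -788.15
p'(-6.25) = 4943.68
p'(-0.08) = 0.04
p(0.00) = 1.51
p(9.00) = -39760.76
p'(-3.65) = 916.86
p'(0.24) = -1.48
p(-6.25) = -7475.64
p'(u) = -22.28*u^3 - 12.96*u^2 - 1.68*u - 0.02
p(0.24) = 1.38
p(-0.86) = 0.61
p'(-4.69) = 2021.23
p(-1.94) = -48.97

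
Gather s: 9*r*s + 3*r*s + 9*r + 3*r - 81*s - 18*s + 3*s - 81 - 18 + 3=12*r + s*(12*r - 96) - 96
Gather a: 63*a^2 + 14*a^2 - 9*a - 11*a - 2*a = 77*a^2 - 22*a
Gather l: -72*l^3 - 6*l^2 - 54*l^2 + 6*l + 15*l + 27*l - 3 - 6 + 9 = -72*l^3 - 60*l^2 + 48*l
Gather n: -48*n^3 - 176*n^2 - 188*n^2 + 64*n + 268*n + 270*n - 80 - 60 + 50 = -48*n^3 - 364*n^2 + 602*n - 90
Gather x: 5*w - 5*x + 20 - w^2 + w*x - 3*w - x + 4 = -w^2 + 2*w + x*(w - 6) + 24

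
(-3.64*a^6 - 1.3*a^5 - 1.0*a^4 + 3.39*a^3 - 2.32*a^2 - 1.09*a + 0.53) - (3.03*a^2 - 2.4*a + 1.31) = -3.64*a^6 - 1.3*a^5 - 1.0*a^4 + 3.39*a^3 - 5.35*a^2 + 1.31*a - 0.78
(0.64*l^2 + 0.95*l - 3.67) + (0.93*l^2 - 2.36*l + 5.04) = 1.57*l^2 - 1.41*l + 1.37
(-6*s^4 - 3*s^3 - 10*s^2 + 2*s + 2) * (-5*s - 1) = 30*s^5 + 21*s^4 + 53*s^3 - 12*s - 2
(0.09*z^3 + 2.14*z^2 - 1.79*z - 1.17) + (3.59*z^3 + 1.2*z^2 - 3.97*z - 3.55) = 3.68*z^3 + 3.34*z^2 - 5.76*z - 4.72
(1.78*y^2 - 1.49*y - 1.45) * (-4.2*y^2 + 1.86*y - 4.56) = -7.476*y^4 + 9.5688*y^3 - 4.7982*y^2 + 4.0974*y + 6.612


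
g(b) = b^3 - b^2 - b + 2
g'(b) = 3*b^2 - 2*b - 1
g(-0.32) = 2.18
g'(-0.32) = -0.05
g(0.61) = 1.24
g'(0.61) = -1.10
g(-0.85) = 1.51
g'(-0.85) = 2.87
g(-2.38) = -14.77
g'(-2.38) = 20.75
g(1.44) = 1.47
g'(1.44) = 2.34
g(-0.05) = 2.05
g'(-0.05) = -0.89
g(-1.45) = -1.70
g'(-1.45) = 8.21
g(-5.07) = -148.96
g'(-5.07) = 86.25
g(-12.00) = -1858.00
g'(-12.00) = 455.00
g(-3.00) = -31.00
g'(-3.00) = 32.00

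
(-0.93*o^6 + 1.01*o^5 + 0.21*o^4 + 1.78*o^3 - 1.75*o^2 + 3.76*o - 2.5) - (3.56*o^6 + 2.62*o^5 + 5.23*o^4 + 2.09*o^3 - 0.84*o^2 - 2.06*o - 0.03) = -4.49*o^6 - 1.61*o^5 - 5.02*o^4 - 0.31*o^3 - 0.91*o^2 + 5.82*o - 2.47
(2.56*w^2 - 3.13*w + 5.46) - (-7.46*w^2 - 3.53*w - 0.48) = 10.02*w^2 + 0.4*w + 5.94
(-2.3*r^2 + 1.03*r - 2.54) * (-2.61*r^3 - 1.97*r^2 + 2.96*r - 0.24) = 6.003*r^5 + 1.8427*r^4 - 2.2077*r^3 + 8.6046*r^2 - 7.7656*r + 0.6096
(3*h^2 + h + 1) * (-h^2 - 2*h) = -3*h^4 - 7*h^3 - 3*h^2 - 2*h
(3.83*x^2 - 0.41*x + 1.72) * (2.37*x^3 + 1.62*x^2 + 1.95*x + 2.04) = 9.0771*x^5 + 5.2329*x^4 + 10.8807*x^3 + 9.8001*x^2 + 2.5176*x + 3.5088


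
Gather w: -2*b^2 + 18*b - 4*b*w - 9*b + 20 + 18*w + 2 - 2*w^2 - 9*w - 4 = -2*b^2 + 9*b - 2*w^2 + w*(9 - 4*b) + 18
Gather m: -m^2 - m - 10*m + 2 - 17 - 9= -m^2 - 11*m - 24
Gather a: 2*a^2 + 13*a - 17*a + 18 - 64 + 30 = 2*a^2 - 4*a - 16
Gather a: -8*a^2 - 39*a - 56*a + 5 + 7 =-8*a^2 - 95*a + 12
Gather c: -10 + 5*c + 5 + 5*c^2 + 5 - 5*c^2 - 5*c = 0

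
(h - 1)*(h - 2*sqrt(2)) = h^2 - 2*sqrt(2)*h - h + 2*sqrt(2)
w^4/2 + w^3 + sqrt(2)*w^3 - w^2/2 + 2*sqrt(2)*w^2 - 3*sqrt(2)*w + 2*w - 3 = (w/2 + sqrt(2)/2)*(w - 1)*(w + 3)*(w + sqrt(2))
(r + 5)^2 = r^2 + 10*r + 25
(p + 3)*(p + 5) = p^2 + 8*p + 15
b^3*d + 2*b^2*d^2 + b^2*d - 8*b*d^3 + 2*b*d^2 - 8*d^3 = (b - 2*d)*(b + 4*d)*(b*d + d)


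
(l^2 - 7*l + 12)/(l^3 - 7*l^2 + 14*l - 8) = (l - 3)/(l^2 - 3*l + 2)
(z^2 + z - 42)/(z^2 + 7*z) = (z - 6)/z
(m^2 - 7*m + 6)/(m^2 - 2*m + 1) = (m - 6)/(m - 1)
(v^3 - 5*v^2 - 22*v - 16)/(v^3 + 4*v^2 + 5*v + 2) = (v - 8)/(v + 1)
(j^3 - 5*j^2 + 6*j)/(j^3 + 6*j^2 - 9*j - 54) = j*(j - 2)/(j^2 + 9*j + 18)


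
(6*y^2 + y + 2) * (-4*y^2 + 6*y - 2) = -24*y^4 + 32*y^3 - 14*y^2 + 10*y - 4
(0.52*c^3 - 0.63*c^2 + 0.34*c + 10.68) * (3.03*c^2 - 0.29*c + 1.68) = 1.5756*c^5 - 2.0597*c^4 + 2.0865*c^3 + 31.2034*c^2 - 2.526*c + 17.9424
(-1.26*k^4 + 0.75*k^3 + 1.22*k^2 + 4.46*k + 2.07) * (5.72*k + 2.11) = -7.2072*k^5 + 1.6314*k^4 + 8.5609*k^3 + 28.0854*k^2 + 21.251*k + 4.3677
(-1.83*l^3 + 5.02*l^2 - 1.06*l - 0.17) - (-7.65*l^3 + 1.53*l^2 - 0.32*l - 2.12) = 5.82*l^3 + 3.49*l^2 - 0.74*l + 1.95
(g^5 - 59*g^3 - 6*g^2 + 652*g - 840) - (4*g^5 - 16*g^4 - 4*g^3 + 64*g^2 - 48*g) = -3*g^5 + 16*g^4 - 55*g^3 - 70*g^2 + 700*g - 840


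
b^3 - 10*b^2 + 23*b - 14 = (b - 7)*(b - 2)*(b - 1)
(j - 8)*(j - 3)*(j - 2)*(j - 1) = j^4 - 14*j^3 + 59*j^2 - 94*j + 48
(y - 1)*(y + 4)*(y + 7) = y^3 + 10*y^2 + 17*y - 28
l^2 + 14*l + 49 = (l + 7)^2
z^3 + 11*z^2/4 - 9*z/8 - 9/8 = (z - 3/4)*(z + 1/2)*(z + 3)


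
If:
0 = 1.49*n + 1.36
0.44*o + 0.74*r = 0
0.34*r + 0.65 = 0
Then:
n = -0.91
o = 3.22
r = -1.91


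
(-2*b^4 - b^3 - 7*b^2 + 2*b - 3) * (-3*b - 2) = 6*b^5 + 7*b^4 + 23*b^3 + 8*b^2 + 5*b + 6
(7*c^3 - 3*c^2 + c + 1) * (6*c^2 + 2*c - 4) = 42*c^5 - 4*c^4 - 28*c^3 + 20*c^2 - 2*c - 4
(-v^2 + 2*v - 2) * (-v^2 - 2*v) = v^4 - 2*v^2 + 4*v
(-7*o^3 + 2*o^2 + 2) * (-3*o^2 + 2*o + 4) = 21*o^5 - 20*o^4 - 24*o^3 + 2*o^2 + 4*o + 8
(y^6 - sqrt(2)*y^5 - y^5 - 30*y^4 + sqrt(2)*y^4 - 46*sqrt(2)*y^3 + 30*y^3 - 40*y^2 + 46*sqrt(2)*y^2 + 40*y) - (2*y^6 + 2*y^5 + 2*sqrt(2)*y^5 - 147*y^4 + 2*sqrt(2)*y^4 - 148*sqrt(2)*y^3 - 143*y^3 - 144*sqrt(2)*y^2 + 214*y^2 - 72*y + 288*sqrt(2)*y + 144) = -y^6 - 3*sqrt(2)*y^5 - 3*y^5 - sqrt(2)*y^4 + 117*y^4 + 102*sqrt(2)*y^3 + 173*y^3 - 254*y^2 + 190*sqrt(2)*y^2 - 288*sqrt(2)*y + 112*y - 144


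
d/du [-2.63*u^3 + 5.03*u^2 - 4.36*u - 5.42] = -7.89*u^2 + 10.06*u - 4.36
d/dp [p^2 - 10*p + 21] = 2*p - 10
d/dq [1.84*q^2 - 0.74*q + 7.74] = 3.68*q - 0.74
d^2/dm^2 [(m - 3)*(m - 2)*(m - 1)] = 6*m - 12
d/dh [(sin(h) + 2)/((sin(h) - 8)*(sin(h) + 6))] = (-4*sin(h) + cos(h)^2 - 45)*cos(h)/((sin(h) - 8)^2*(sin(h) + 6)^2)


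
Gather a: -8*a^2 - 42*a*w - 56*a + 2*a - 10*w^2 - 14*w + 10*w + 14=-8*a^2 + a*(-42*w - 54) - 10*w^2 - 4*w + 14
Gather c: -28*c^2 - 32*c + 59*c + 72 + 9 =-28*c^2 + 27*c + 81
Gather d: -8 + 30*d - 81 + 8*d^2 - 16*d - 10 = 8*d^2 + 14*d - 99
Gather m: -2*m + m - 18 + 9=-m - 9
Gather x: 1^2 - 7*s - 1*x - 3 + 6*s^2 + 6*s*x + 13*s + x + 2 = 6*s^2 + 6*s*x + 6*s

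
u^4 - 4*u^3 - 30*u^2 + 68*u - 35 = (u - 7)*(u - 1)^2*(u + 5)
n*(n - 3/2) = n^2 - 3*n/2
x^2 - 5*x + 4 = (x - 4)*(x - 1)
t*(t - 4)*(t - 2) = t^3 - 6*t^2 + 8*t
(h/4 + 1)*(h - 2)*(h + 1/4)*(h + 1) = h^4/4 + 13*h^3/16 - 21*h^2/16 - 19*h/8 - 1/2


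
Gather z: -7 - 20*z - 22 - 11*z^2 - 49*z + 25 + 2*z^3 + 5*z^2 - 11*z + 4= 2*z^3 - 6*z^2 - 80*z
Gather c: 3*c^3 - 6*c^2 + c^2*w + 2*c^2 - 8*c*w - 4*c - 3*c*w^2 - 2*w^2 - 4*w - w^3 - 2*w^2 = 3*c^3 + c^2*(w - 4) + c*(-3*w^2 - 8*w - 4) - w^3 - 4*w^2 - 4*w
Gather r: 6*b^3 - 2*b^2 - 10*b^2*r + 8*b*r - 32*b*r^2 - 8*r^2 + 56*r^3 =6*b^3 - 2*b^2 + 56*r^3 + r^2*(-32*b - 8) + r*(-10*b^2 + 8*b)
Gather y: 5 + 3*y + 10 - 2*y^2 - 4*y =-2*y^2 - y + 15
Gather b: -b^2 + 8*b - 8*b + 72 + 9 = 81 - b^2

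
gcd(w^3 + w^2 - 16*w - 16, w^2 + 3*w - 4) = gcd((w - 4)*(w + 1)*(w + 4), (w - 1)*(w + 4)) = w + 4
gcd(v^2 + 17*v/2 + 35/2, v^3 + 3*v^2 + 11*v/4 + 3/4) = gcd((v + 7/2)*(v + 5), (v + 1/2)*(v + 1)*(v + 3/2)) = 1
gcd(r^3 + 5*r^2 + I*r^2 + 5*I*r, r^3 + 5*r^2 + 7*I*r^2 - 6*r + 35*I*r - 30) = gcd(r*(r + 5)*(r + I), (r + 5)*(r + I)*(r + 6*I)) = r^2 + r*(5 + I) + 5*I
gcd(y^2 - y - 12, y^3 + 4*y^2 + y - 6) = y + 3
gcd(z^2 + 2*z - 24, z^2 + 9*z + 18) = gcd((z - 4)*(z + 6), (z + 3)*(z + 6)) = z + 6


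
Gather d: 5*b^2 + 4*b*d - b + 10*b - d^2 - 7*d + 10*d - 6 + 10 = 5*b^2 + 9*b - d^2 + d*(4*b + 3) + 4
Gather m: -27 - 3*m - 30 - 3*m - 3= -6*m - 60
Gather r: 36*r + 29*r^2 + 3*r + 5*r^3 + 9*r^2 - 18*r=5*r^3 + 38*r^2 + 21*r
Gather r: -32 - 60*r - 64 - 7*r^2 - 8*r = -7*r^2 - 68*r - 96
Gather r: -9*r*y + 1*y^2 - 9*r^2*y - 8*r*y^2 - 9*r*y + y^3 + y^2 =-9*r^2*y + r*(-8*y^2 - 18*y) + y^3 + 2*y^2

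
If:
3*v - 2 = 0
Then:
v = 2/3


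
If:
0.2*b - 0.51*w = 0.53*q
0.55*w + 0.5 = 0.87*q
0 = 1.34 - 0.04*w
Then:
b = 143.07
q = 21.75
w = 33.50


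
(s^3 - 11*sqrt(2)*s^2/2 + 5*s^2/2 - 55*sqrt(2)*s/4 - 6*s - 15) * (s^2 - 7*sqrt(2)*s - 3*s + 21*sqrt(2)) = s^5 - 25*sqrt(2)*s^4/2 - s^4/2 + 25*sqrt(2)*s^3/4 + 127*s^3/2 - 71*s^2/2 + 543*sqrt(2)*s^2/4 - 1065*s/2 - 21*sqrt(2)*s - 315*sqrt(2)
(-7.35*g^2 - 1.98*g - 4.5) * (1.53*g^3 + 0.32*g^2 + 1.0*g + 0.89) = -11.2455*g^5 - 5.3814*g^4 - 14.8686*g^3 - 9.9615*g^2 - 6.2622*g - 4.005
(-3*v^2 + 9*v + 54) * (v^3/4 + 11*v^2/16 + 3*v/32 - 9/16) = -3*v^5/4 + 3*v^4/16 + 621*v^3/32 + 1269*v^2/32 - 243/8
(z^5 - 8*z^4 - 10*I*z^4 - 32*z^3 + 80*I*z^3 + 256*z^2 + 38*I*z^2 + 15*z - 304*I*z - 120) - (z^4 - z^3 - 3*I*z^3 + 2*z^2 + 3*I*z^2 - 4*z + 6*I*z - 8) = z^5 - 9*z^4 - 10*I*z^4 - 31*z^3 + 83*I*z^3 + 254*z^2 + 35*I*z^2 + 19*z - 310*I*z - 112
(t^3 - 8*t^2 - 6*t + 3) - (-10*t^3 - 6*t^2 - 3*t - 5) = 11*t^3 - 2*t^2 - 3*t + 8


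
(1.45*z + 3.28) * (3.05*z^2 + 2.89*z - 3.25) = 4.4225*z^3 + 14.1945*z^2 + 4.7667*z - 10.66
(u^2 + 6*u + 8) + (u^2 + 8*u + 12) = 2*u^2 + 14*u + 20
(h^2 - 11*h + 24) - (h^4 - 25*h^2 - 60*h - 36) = -h^4 + 26*h^2 + 49*h + 60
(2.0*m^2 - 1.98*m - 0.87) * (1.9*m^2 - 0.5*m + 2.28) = 3.8*m^4 - 4.762*m^3 + 3.897*m^2 - 4.0794*m - 1.9836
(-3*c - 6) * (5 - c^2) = 3*c^3 + 6*c^2 - 15*c - 30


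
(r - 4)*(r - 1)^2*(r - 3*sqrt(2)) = r^4 - 6*r^3 - 3*sqrt(2)*r^3 + 9*r^2 + 18*sqrt(2)*r^2 - 27*sqrt(2)*r - 4*r + 12*sqrt(2)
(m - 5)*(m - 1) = m^2 - 6*m + 5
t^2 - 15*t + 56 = (t - 8)*(t - 7)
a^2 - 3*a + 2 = (a - 2)*(a - 1)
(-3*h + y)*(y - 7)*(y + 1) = -3*h*y^2 + 18*h*y + 21*h + y^3 - 6*y^2 - 7*y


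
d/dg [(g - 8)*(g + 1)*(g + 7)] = 3*g^2 - 57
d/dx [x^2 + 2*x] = 2*x + 2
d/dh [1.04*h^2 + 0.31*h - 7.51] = 2.08*h + 0.31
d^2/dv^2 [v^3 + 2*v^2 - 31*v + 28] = 6*v + 4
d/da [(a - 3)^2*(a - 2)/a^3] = 2*(4*a^2 - 21*a + 27)/a^4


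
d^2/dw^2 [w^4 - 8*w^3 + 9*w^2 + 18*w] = 12*w^2 - 48*w + 18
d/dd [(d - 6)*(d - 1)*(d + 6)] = 3*d^2 - 2*d - 36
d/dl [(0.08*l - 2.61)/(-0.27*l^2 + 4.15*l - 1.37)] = (0.0216*l^2 - 1.4094*l + 10.7219)/(0.0729*l^4 - 2.241*l^3 + 17.9623*l^2 - 11.371*l + 1.8769)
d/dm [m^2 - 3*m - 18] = 2*m - 3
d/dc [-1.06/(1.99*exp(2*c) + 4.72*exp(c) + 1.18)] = (4.2188*exp(c) + 5.0032)*exp(c)/(1.99*exp(2*c) + 4.72*exp(c) + 1.18)^2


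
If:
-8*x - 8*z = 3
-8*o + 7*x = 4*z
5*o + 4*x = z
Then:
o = 27/760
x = -21/190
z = -201/760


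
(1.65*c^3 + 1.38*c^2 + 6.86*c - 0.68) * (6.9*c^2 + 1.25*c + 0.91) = 11.385*c^5 + 11.5845*c^4 + 50.5605*c^3 + 5.1388*c^2 + 5.3926*c - 0.6188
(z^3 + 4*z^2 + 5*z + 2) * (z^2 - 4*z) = z^5 - 11*z^3 - 18*z^2 - 8*z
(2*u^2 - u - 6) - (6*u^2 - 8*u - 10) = -4*u^2 + 7*u + 4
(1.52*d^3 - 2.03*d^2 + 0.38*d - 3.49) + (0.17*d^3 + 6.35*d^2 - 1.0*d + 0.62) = 1.69*d^3 + 4.32*d^2 - 0.62*d - 2.87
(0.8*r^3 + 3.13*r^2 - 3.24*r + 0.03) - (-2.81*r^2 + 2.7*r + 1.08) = 0.8*r^3 + 5.94*r^2 - 5.94*r - 1.05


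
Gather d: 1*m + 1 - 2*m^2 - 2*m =-2*m^2 - m + 1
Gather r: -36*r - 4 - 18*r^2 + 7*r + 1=-18*r^2 - 29*r - 3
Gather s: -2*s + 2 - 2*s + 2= 4 - 4*s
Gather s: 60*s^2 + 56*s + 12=60*s^2 + 56*s + 12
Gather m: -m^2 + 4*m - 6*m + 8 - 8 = -m^2 - 2*m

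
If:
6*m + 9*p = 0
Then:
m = -3*p/2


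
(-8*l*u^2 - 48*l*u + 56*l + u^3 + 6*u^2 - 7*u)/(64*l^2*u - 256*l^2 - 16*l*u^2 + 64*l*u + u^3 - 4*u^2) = (u^2 + 6*u - 7)/(-8*l*u + 32*l + u^2 - 4*u)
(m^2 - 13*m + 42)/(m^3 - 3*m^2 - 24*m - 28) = (m - 6)/(m^2 + 4*m + 4)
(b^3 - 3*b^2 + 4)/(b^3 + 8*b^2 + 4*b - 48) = (b^2 - b - 2)/(b^2 + 10*b + 24)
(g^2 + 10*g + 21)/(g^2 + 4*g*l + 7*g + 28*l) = (g + 3)/(g + 4*l)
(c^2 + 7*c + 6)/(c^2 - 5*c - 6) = (c + 6)/(c - 6)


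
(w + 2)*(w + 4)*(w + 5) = w^3 + 11*w^2 + 38*w + 40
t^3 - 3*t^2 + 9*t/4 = t*(t - 3/2)^2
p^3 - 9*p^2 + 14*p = p*(p - 7)*(p - 2)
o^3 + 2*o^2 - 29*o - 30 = (o - 5)*(o + 1)*(o + 6)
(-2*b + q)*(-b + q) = 2*b^2 - 3*b*q + q^2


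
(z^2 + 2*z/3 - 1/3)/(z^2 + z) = (z - 1/3)/z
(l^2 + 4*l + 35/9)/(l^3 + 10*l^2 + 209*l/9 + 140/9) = (3*l + 7)/(3*l^2 + 25*l + 28)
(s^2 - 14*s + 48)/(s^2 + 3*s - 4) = (s^2 - 14*s + 48)/(s^2 + 3*s - 4)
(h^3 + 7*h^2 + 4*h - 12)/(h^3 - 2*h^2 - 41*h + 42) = (h + 2)/(h - 7)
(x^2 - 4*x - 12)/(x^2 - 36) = (x + 2)/(x + 6)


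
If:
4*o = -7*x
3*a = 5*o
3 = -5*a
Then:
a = -3/5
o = -9/25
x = 36/175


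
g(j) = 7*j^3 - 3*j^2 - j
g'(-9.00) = 1754.00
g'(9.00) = 1646.00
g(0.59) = -0.20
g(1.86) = 32.81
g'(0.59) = 2.77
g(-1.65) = -37.96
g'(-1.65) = 66.07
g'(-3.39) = 260.67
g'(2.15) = 83.17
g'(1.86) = 60.49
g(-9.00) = -5337.00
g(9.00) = 4851.00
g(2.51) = 89.28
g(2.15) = 53.55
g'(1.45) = 34.45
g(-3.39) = -303.79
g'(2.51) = 116.24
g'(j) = 21*j^2 - 6*j - 1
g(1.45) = 13.58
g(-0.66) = -2.66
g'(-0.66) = 12.11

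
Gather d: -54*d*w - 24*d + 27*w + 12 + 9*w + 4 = d*(-54*w - 24) + 36*w + 16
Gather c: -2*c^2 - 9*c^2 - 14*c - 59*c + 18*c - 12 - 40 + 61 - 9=-11*c^2 - 55*c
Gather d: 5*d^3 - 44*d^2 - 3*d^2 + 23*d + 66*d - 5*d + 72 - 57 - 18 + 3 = 5*d^3 - 47*d^2 + 84*d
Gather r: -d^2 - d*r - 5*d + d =-d^2 - d*r - 4*d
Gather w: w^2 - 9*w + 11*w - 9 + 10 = w^2 + 2*w + 1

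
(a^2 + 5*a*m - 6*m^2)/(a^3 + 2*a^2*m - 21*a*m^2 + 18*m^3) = 1/(a - 3*m)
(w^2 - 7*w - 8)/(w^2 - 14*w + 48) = (w + 1)/(w - 6)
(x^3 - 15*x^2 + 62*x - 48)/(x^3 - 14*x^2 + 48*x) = (x - 1)/x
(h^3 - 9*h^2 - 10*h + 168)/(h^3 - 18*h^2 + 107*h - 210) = (h + 4)/(h - 5)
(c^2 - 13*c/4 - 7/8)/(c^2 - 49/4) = (4*c + 1)/(2*(2*c + 7))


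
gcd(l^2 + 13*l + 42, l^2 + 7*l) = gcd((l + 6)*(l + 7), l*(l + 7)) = l + 7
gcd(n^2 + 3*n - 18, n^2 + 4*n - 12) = n + 6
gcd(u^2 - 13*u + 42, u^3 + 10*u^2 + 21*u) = 1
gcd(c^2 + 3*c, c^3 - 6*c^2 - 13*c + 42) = c + 3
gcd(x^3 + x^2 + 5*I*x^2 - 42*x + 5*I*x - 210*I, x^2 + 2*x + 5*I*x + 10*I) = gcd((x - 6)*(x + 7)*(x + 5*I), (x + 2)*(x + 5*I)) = x + 5*I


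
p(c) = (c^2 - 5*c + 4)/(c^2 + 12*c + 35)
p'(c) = (-2*c - 12)*(c^2 - 5*c + 4)/(c^2 + 12*c + 35)^2 + (2*c - 5)/(c^2 + 12*c + 35) = (17*c^2 + 62*c - 223)/(c^4 + 24*c^3 + 214*c^2 + 840*c + 1225)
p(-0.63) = 0.27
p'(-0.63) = -0.33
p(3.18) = -0.02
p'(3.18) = 0.02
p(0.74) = 0.02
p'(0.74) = -0.09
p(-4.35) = 25.93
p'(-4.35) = -57.64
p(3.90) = -0.00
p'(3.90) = 0.03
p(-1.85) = 1.03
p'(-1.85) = -1.06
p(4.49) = 0.02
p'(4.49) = 0.03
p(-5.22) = -146.45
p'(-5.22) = -543.96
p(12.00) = 0.27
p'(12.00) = 0.03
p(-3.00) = 3.50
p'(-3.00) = -4.00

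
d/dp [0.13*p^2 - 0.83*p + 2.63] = 0.26*p - 0.83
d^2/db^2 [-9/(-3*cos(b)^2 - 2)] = 54*(6*sin(b)^4 + sin(b)^2 - 5)/(3*sin(b)^2 - 5)^3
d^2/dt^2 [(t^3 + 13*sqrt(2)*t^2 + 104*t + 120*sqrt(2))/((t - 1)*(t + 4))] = 2*(-39*sqrt(2)*t^3 + 117*t^3 - 36*t^2 + 516*sqrt(2)*t^2 + 1296*t + 1080*sqrt(2)*t + 1248 + 1768*sqrt(2))/(t^6 + 9*t^5 + 15*t^4 - 45*t^3 - 60*t^2 + 144*t - 64)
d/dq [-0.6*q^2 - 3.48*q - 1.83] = -1.2*q - 3.48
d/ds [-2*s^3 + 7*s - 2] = 7 - 6*s^2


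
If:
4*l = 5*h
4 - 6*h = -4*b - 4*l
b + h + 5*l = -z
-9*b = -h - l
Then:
No Solution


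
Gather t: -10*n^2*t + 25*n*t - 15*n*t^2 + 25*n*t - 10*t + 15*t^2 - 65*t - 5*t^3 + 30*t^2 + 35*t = -5*t^3 + t^2*(45 - 15*n) + t*(-10*n^2 + 50*n - 40)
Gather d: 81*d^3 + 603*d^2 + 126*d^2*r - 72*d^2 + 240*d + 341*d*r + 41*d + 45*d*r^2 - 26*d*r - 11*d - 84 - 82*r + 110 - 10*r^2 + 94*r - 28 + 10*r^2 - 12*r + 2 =81*d^3 + d^2*(126*r + 531) + d*(45*r^2 + 315*r + 270)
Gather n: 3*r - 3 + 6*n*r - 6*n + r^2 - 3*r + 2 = n*(6*r - 6) + r^2 - 1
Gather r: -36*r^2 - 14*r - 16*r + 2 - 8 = -36*r^2 - 30*r - 6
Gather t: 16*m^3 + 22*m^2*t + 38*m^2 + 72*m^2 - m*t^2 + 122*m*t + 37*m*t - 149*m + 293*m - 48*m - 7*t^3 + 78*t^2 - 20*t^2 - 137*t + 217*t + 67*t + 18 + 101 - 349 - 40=16*m^3 + 110*m^2 + 96*m - 7*t^3 + t^2*(58 - m) + t*(22*m^2 + 159*m + 147) - 270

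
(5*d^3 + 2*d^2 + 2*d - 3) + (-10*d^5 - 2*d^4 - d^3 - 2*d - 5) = -10*d^5 - 2*d^4 + 4*d^3 + 2*d^2 - 8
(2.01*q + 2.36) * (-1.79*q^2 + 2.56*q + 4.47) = -3.5979*q^3 + 0.9212*q^2 + 15.0263*q + 10.5492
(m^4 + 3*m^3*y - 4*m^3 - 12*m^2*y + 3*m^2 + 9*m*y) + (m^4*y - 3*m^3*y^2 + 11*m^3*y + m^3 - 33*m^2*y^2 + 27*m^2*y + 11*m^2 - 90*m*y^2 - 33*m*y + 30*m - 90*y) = m^4*y + m^4 - 3*m^3*y^2 + 14*m^3*y - 3*m^3 - 33*m^2*y^2 + 15*m^2*y + 14*m^2 - 90*m*y^2 - 24*m*y + 30*m - 90*y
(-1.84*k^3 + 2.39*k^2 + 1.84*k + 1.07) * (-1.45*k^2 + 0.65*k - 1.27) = 2.668*k^5 - 4.6615*k^4 + 1.2223*k^3 - 3.3908*k^2 - 1.6413*k - 1.3589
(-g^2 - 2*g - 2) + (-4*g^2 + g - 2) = -5*g^2 - g - 4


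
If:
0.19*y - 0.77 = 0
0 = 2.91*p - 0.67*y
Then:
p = 0.93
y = 4.05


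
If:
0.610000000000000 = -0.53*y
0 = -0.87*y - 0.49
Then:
No Solution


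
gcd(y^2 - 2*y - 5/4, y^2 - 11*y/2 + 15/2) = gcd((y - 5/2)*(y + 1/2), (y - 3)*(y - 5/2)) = y - 5/2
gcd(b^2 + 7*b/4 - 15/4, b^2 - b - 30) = 1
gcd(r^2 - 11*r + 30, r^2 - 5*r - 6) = r - 6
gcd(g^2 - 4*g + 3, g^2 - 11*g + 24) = g - 3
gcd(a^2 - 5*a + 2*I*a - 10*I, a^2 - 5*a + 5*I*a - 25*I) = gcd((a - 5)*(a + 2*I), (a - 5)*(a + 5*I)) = a - 5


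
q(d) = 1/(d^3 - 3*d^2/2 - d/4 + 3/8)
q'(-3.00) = -0.02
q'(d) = (-3*d^2 + 3*d + 1/4)/(d^3 - 3*d^2/2 - d/4 + 3/8)^2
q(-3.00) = -0.03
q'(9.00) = 0.00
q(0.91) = -2.93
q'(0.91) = 4.26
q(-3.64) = -0.01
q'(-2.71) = -0.03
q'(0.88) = 5.36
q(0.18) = 3.48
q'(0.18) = 8.40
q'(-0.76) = -6.86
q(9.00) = 0.00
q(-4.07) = -0.01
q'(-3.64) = -0.01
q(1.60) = 4.33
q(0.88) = -3.08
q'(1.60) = -49.29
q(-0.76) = -1.35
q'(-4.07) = -0.01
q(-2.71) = -0.03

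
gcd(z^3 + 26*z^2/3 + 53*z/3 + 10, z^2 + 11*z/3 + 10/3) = z + 5/3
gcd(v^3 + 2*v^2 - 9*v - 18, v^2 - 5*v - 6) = 1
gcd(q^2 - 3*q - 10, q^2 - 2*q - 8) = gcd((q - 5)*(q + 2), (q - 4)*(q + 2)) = q + 2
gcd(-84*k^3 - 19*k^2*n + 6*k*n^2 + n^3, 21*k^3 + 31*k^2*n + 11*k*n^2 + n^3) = 21*k^2 + 10*k*n + n^2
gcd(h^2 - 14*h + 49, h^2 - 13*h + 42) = h - 7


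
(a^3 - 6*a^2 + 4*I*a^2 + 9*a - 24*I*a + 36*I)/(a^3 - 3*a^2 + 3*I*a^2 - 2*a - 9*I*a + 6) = (a^2 + a*(-3 + 4*I) - 12*I)/(a^2 + 3*I*a - 2)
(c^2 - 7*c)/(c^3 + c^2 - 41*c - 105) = c/(c^2 + 8*c + 15)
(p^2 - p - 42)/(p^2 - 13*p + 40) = (p^2 - p - 42)/(p^2 - 13*p + 40)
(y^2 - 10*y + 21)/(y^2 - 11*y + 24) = (y - 7)/(y - 8)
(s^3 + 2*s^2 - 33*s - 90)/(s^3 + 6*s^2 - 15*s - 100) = (s^2 - 3*s - 18)/(s^2 + s - 20)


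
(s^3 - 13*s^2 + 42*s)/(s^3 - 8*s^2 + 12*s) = (s - 7)/(s - 2)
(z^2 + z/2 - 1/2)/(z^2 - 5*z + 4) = (2*z^2 + z - 1)/(2*(z^2 - 5*z + 4))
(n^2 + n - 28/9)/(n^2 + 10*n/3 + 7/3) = (n - 4/3)/(n + 1)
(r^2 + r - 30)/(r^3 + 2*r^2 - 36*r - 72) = (r - 5)/(r^2 - 4*r - 12)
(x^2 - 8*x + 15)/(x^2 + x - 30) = (x - 3)/(x + 6)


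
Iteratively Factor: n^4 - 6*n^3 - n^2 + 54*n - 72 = (n - 4)*(n^3 - 2*n^2 - 9*n + 18) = (n - 4)*(n - 2)*(n^2 - 9) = (n - 4)*(n - 2)*(n + 3)*(n - 3)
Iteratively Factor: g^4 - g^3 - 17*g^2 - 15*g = (g - 5)*(g^3 + 4*g^2 + 3*g) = (g - 5)*(g + 1)*(g^2 + 3*g) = (g - 5)*(g + 1)*(g + 3)*(g)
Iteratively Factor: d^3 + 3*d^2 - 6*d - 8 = (d + 1)*(d^2 + 2*d - 8) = (d - 2)*(d + 1)*(d + 4)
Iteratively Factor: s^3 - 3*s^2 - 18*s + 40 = (s - 2)*(s^2 - s - 20) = (s - 2)*(s + 4)*(s - 5)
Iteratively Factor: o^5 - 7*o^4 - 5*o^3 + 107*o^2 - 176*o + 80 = (o - 1)*(o^4 - 6*o^3 - 11*o^2 + 96*o - 80) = (o - 5)*(o - 1)*(o^3 - o^2 - 16*o + 16) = (o - 5)*(o - 1)^2*(o^2 - 16) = (o - 5)*(o - 4)*(o - 1)^2*(o + 4)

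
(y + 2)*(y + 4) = y^2 + 6*y + 8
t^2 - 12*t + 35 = (t - 7)*(t - 5)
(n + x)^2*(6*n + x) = 6*n^3 + 13*n^2*x + 8*n*x^2 + x^3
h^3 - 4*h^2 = h^2*(h - 4)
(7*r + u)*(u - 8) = 7*r*u - 56*r + u^2 - 8*u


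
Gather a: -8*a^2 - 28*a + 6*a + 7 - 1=-8*a^2 - 22*a + 6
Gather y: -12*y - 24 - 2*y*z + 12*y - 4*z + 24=-2*y*z - 4*z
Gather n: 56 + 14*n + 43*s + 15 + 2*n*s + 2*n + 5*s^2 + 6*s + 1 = n*(2*s + 16) + 5*s^2 + 49*s + 72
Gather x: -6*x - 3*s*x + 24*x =x*(18 - 3*s)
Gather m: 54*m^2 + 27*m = 54*m^2 + 27*m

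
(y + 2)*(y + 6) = y^2 + 8*y + 12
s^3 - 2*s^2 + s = s*(s - 1)^2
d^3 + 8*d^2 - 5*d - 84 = (d - 3)*(d + 4)*(d + 7)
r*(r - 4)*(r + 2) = r^3 - 2*r^2 - 8*r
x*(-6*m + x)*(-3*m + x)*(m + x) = 18*m^3*x + 9*m^2*x^2 - 8*m*x^3 + x^4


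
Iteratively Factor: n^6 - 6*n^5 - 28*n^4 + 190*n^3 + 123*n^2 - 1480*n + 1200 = (n + 4)*(n^5 - 10*n^4 + 12*n^3 + 142*n^2 - 445*n + 300) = (n - 5)*(n + 4)*(n^4 - 5*n^3 - 13*n^2 + 77*n - 60) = (n - 5)*(n - 3)*(n + 4)*(n^3 - 2*n^2 - 19*n + 20) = (n - 5)*(n - 3)*(n + 4)^2*(n^2 - 6*n + 5) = (n - 5)*(n - 3)*(n - 1)*(n + 4)^2*(n - 5)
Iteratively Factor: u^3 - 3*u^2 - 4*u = (u + 1)*(u^2 - 4*u) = u*(u + 1)*(u - 4)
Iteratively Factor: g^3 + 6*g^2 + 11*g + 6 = (g + 2)*(g^2 + 4*g + 3) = (g + 1)*(g + 2)*(g + 3)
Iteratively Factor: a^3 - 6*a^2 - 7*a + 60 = (a + 3)*(a^2 - 9*a + 20) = (a - 5)*(a + 3)*(a - 4)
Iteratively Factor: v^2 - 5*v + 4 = (v - 1)*(v - 4)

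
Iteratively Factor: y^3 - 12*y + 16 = (y - 2)*(y^2 + 2*y - 8) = (y - 2)*(y + 4)*(y - 2)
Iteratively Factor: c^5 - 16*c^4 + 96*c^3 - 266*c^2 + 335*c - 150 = (c - 2)*(c^4 - 14*c^3 + 68*c^2 - 130*c + 75) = (c - 5)*(c - 2)*(c^3 - 9*c^2 + 23*c - 15) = (c - 5)*(c - 2)*(c - 1)*(c^2 - 8*c + 15) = (c - 5)^2*(c - 2)*(c - 1)*(c - 3)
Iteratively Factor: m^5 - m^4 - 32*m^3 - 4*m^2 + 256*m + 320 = (m - 4)*(m^4 + 3*m^3 - 20*m^2 - 84*m - 80) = (m - 4)*(m + 4)*(m^3 - m^2 - 16*m - 20) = (m - 5)*(m - 4)*(m + 4)*(m^2 + 4*m + 4) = (m - 5)*(m - 4)*(m + 2)*(m + 4)*(m + 2)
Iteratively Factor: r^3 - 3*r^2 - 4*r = (r - 4)*(r^2 + r) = r*(r - 4)*(r + 1)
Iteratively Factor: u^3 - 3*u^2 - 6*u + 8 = (u + 2)*(u^2 - 5*u + 4) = (u - 4)*(u + 2)*(u - 1)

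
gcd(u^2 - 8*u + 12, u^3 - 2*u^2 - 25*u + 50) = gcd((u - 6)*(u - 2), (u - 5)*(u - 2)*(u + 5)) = u - 2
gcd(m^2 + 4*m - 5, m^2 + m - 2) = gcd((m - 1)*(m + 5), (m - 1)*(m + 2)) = m - 1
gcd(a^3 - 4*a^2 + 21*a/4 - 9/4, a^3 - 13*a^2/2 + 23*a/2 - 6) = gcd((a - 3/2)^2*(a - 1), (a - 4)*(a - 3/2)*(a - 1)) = a^2 - 5*a/2 + 3/2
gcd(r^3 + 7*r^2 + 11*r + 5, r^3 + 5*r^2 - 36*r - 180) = r + 5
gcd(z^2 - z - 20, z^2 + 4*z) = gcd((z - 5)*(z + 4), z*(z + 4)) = z + 4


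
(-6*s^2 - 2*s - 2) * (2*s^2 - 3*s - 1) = -12*s^4 + 14*s^3 + 8*s^2 + 8*s + 2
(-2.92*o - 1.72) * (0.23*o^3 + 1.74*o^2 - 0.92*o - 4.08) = -0.6716*o^4 - 5.4764*o^3 - 0.3064*o^2 + 13.496*o + 7.0176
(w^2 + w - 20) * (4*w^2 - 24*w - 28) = 4*w^4 - 20*w^3 - 132*w^2 + 452*w + 560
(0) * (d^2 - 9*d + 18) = 0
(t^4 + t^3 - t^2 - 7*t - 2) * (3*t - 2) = 3*t^5 + t^4 - 5*t^3 - 19*t^2 + 8*t + 4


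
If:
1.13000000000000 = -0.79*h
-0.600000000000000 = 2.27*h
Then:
No Solution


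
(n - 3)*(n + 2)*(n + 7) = n^3 + 6*n^2 - 13*n - 42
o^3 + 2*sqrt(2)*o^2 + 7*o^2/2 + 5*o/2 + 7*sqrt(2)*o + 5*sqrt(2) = (o + 1)*(o + 5/2)*(o + 2*sqrt(2))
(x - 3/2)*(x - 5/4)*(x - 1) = x^3 - 15*x^2/4 + 37*x/8 - 15/8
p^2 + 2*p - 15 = (p - 3)*(p + 5)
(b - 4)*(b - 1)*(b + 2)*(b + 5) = b^4 + 2*b^3 - 21*b^2 - 22*b + 40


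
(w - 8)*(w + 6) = w^2 - 2*w - 48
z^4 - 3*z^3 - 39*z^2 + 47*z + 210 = (z - 7)*(z - 3)*(z + 2)*(z + 5)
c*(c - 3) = c^2 - 3*c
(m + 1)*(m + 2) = m^2 + 3*m + 2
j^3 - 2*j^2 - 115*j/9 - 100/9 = (j - 5)*(j + 4/3)*(j + 5/3)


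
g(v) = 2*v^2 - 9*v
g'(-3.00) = -21.00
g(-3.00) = 45.00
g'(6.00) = 15.00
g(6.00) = 18.00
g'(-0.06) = -9.24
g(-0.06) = 0.55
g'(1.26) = -3.96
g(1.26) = -8.16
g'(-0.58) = -11.32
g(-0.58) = 5.89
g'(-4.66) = -27.64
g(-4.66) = 85.37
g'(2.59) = 1.36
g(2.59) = -9.89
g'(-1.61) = -15.44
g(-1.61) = 19.67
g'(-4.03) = -25.12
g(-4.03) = 68.75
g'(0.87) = -5.52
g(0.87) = -6.32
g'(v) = 4*v - 9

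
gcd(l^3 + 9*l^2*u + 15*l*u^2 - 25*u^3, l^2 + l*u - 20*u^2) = l + 5*u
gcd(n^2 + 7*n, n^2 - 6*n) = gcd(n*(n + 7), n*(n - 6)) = n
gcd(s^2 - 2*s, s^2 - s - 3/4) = 1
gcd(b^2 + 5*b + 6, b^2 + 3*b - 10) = 1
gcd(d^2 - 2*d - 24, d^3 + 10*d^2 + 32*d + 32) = d + 4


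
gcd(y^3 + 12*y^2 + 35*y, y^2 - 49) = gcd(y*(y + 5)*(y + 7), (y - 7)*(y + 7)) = y + 7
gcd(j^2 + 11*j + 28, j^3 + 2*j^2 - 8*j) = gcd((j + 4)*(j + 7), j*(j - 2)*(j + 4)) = j + 4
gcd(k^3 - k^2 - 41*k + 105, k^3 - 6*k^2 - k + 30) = k^2 - 8*k + 15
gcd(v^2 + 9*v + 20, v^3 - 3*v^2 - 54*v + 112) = 1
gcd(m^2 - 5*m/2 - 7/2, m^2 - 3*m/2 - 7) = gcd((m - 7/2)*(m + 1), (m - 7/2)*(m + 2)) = m - 7/2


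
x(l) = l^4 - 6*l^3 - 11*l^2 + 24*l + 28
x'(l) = 4*l^3 - 18*l^2 - 22*l + 24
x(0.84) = 37.34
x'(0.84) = -4.81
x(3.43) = -122.80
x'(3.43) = -101.81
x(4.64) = -233.33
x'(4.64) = -66.02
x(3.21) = -100.59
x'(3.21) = -99.79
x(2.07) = -4.31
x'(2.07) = -63.19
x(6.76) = -77.66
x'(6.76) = 288.39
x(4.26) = -203.90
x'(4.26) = -87.14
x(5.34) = -258.01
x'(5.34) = 2.33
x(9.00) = 1540.00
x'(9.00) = 1284.00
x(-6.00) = 2080.00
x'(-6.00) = -1356.00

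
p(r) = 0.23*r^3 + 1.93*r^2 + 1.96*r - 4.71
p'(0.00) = 1.96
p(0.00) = -4.71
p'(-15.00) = 99.31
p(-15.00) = -376.11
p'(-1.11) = -1.47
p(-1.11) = -4.82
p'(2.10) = 13.11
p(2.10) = 10.05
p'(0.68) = 4.90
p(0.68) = -2.41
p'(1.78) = 11.02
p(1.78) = 6.19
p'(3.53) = 24.18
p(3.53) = 36.38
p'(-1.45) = -2.19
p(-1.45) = -4.20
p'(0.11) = 2.39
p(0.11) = -4.47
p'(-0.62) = -0.17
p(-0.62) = -5.24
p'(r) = 0.69*r^2 + 3.86*r + 1.96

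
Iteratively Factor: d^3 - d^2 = (d - 1)*(d^2) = d*(d - 1)*(d)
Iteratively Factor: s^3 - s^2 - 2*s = (s - 2)*(s^2 + s) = (s - 2)*(s + 1)*(s)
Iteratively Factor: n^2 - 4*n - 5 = (n - 5)*(n + 1)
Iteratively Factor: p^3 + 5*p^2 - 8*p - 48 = (p + 4)*(p^2 + p - 12) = (p - 3)*(p + 4)*(p + 4)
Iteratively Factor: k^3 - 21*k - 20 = (k + 1)*(k^2 - k - 20) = (k - 5)*(k + 1)*(k + 4)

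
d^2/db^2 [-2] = 0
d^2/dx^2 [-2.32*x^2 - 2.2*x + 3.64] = -4.64000000000000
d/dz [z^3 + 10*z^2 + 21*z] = 3*z^2 + 20*z + 21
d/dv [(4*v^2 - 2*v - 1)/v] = 4 + v^(-2)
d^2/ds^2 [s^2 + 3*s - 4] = 2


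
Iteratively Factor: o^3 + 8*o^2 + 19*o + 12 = (o + 1)*(o^2 + 7*o + 12) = (o + 1)*(o + 4)*(o + 3)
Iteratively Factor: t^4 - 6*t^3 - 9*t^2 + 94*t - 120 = (t + 4)*(t^3 - 10*t^2 + 31*t - 30) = (t - 5)*(t + 4)*(t^2 - 5*t + 6) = (t - 5)*(t - 3)*(t + 4)*(t - 2)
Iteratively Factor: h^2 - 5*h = (h - 5)*(h)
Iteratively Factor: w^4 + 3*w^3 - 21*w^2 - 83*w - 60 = (w + 4)*(w^3 - w^2 - 17*w - 15) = (w + 1)*(w + 4)*(w^2 - 2*w - 15) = (w - 5)*(w + 1)*(w + 4)*(w + 3)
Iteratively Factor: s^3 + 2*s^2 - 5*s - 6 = (s + 1)*(s^2 + s - 6) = (s + 1)*(s + 3)*(s - 2)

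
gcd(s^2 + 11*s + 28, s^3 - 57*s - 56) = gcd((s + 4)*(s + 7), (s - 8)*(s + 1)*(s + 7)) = s + 7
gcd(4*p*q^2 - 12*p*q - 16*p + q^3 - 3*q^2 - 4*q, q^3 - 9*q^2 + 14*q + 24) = q^2 - 3*q - 4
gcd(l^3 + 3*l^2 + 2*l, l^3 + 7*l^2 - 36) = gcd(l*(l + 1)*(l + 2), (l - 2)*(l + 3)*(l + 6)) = 1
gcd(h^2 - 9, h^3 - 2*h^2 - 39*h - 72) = h + 3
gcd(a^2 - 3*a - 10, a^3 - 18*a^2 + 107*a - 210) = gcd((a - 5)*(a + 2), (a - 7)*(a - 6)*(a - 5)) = a - 5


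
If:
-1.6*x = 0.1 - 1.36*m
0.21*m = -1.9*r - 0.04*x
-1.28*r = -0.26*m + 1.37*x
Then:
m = 0.11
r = -0.01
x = 0.03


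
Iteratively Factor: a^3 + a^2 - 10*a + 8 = (a - 2)*(a^2 + 3*a - 4) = (a - 2)*(a + 4)*(a - 1)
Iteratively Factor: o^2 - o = (o)*(o - 1)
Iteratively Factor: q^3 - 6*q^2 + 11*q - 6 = (q - 2)*(q^2 - 4*q + 3) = (q - 3)*(q - 2)*(q - 1)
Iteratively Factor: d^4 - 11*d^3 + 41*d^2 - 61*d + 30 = (d - 1)*(d^3 - 10*d^2 + 31*d - 30) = (d - 2)*(d - 1)*(d^2 - 8*d + 15) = (d - 5)*(d - 2)*(d - 1)*(d - 3)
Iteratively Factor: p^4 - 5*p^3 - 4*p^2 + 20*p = (p - 2)*(p^3 - 3*p^2 - 10*p) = p*(p - 2)*(p^2 - 3*p - 10) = p*(p - 5)*(p - 2)*(p + 2)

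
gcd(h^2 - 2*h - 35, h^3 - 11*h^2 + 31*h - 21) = h - 7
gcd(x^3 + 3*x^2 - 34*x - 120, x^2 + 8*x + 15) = x + 5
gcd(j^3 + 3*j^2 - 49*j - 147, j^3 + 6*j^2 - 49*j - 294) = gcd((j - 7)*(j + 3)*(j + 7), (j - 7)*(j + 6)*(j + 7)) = j^2 - 49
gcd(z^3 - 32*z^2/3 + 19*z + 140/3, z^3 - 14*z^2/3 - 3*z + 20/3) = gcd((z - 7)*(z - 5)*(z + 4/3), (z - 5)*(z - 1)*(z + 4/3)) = z^2 - 11*z/3 - 20/3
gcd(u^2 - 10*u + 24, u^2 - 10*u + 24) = u^2 - 10*u + 24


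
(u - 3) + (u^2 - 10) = u^2 + u - 13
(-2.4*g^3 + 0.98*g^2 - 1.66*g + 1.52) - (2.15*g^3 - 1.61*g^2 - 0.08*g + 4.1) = -4.55*g^3 + 2.59*g^2 - 1.58*g - 2.58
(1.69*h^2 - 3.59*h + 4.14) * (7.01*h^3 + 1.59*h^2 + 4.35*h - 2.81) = 11.8469*h^5 - 22.4788*h^4 + 30.6648*h^3 - 13.7828*h^2 + 28.0969*h - 11.6334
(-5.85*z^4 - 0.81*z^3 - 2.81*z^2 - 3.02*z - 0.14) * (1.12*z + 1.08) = -6.552*z^5 - 7.2252*z^4 - 4.022*z^3 - 6.4172*z^2 - 3.4184*z - 0.1512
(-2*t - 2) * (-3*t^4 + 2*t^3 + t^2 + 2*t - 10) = 6*t^5 + 2*t^4 - 6*t^3 - 6*t^2 + 16*t + 20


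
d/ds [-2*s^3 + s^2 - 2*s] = -6*s^2 + 2*s - 2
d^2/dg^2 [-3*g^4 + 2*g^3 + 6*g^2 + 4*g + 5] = -36*g^2 + 12*g + 12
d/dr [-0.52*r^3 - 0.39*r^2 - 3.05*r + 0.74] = -1.56*r^2 - 0.78*r - 3.05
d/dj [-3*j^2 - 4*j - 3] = -6*j - 4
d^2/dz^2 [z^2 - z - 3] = 2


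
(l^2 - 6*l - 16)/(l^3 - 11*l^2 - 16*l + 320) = (l + 2)/(l^2 - 3*l - 40)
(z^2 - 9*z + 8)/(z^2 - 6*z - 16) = (z - 1)/(z + 2)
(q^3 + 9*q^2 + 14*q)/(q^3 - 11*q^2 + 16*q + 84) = q*(q + 7)/(q^2 - 13*q + 42)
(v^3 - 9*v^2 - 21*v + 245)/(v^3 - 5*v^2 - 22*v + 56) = (v^2 - 2*v - 35)/(v^2 + 2*v - 8)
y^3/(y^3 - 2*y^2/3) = 3*y/(3*y - 2)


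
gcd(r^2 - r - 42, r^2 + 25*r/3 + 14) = r + 6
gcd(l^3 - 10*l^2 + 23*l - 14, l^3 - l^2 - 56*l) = 1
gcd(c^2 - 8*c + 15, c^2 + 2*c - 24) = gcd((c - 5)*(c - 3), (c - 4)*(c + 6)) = 1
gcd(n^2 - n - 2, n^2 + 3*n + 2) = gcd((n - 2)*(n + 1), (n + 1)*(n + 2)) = n + 1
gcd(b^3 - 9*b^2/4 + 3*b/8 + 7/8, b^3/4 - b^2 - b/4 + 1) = b - 1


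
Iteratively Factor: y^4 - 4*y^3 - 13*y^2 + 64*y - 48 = (y + 4)*(y^3 - 8*y^2 + 19*y - 12) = (y - 1)*(y + 4)*(y^2 - 7*y + 12) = (y - 3)*(y - 1)*(y + 4)*(y - 4)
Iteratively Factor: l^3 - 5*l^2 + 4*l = (l - 1)*(l^2 - 4*l) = l*(l - 1)*(l - 4)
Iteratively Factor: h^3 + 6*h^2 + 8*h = (h)*(h^2 + 6*h + 8) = h*(h + 4)*(h + 2)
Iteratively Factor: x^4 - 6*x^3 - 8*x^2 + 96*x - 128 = (x - 4)*(x^3 - 2*x^2 - 16*x + 32) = (x - 4)^2*(x^2 + 2*x - 8) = (x - 4)^2*(x + 4)*(x - 2)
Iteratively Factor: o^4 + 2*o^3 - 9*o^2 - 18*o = (o + 2)*(o^3 - 9*o) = (o + 2)*(o + 3)*(o^2 - 3*o) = (o - 3)*(o + 2)*(o + 3)*(o)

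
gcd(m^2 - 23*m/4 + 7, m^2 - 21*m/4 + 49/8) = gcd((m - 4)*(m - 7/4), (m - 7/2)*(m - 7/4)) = m - 7/4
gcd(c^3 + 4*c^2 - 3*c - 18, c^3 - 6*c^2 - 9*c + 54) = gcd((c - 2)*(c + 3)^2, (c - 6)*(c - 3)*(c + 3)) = c + 3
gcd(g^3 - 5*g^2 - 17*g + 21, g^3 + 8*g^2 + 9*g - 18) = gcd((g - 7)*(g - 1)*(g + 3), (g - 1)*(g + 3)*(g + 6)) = g^2 + 2*g - 3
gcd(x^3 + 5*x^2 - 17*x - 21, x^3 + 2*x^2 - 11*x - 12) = x^2 - 2*x - 3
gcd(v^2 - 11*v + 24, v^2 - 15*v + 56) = v - 8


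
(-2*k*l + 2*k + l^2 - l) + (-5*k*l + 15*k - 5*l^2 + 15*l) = -7*k*l + 17*k - 4*l^2 + 14*l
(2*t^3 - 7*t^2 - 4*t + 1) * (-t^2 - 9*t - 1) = -2*t^5 - 11*t^4 + 65*t^3 + 42*t^2 - 5*t - 1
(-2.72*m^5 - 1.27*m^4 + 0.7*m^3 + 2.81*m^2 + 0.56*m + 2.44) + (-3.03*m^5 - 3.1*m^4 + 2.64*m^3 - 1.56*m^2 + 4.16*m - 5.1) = -5.75*m^5 - 4.37*m^4 + 3.34*m^3 + 1.25*m^2 + 4.72*m - 2.66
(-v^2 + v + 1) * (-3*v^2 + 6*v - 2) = 3*v^4 - 9*v^3 + 5*v^2 + 4*v - 2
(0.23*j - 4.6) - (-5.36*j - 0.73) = 5.59*j - 3.87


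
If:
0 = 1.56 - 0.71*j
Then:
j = 2.20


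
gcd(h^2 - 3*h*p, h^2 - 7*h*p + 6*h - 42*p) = 1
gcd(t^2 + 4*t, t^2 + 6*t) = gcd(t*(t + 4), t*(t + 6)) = t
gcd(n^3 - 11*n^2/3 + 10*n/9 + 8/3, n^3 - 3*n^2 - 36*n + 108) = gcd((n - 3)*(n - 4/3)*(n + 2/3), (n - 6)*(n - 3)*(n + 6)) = n - 3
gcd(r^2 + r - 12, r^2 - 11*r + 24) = r - 3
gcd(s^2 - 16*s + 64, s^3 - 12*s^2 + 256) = s^2 - 16*s + 64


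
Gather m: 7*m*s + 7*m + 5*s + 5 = m*(7*s + 7) + 5*s + 5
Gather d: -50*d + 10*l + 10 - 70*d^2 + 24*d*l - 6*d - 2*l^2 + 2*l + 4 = -70*d^2 + d*(24*l - 56) - 2*l^2 + 12*l + 14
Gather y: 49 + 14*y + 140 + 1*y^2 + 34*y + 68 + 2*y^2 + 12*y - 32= 3*y^2 + 60*y + 225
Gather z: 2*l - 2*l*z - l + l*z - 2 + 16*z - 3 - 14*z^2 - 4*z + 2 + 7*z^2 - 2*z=l - 7*z^2 + z*(10 - l) - 3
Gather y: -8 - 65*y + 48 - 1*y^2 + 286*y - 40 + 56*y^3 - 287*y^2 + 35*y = 56*y^3 - 288*y^2 + 256*y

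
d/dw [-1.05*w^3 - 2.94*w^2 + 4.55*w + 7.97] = -3.15*w^2 - 5.88*w + 4.55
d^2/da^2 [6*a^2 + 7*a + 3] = 12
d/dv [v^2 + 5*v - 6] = 2*v + 5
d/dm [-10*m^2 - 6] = -20*m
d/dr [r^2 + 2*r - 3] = 2*r + 2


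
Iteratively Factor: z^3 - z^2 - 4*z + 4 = (z - 1)*(z^2 - 4) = (z - 1)*(z + 2)*(z - 2)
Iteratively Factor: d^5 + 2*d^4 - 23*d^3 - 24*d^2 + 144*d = (d - 3)*(d^4 + 5*d^3 - 8*d^2 - 48*d) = d*(d - 3)*(d^3 + 5*d^2 - 8*d - 48) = d*(d - 3)^2*(d^2 + 8*d + 16) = d*(d - 3)^2*(d + 4)*(d + 4)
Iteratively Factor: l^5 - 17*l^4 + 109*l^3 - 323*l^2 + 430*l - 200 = (l - 2)*(l^4 - 15*l^3 + 79*l^2 - 165*l + 100) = (l - 5)*(l - 2)*(l^3 - 10*l^2 + 29*l - 20) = (l - 5)*(l - 4)*(l - 2)*(l^2 - 6*l + 5) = (l - 5)^2*(l - 4)*(l - 2)*(l - 1)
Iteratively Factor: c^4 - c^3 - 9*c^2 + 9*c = (c - 1)*(c^3 - 9*c) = c*(c - 1)*(c^2 - 9) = c*(c - 3)*(c - 1)*(c + 3)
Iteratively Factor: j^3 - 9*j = (j - 3)*(j^2 + 3*j) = (j - 3)*(j + 3)*(j)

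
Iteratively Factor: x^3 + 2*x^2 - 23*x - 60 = (x + 3)*(x^2 - x - 20) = (x - 5)*(x + 3)*(x + 4)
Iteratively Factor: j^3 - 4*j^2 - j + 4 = (j + 1)*(j^2 - 5*j + 4) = (j - 1)*(j + 1)*(j - 4)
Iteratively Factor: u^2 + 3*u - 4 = (u + 4)*(u - 1)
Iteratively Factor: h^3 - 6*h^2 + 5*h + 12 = (h - 3)*(h^2 - 3*h - 4) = (h - 3)*(h + 1)*(h - 4)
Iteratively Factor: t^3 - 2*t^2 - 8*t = (t + 2)*(t^2 - 4*t) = (t - 4)*(t + 2)*(t)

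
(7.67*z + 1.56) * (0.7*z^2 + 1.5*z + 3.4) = 5.369*z^3 + 12.597*z^2 + 28.418*z + 5.304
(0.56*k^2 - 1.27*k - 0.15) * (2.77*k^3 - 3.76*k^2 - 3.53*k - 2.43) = 1.5512*k^5 - 5.6235*k^4 + 2.3829*k^3 + 3.6863*k^2 + 3.6156*k + 0.3645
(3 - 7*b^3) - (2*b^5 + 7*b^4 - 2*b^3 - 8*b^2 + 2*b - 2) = -2*b^5 - 7*b^4 - 5*b^3 + 8*b^2 - 2*b + 5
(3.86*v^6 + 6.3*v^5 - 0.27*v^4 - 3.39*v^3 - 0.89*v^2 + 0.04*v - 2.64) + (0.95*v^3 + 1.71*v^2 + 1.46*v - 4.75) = 3.86*v^6 + 6.3*v^5 - 0.27*v^4 - 2.44*v^3 + 0.82*v^2 + 1.5*v - 7.39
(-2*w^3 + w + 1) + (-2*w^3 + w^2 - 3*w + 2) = -4*w^3 + w^2 - 2*w + 3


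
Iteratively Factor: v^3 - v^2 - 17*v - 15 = (v + 3)*(v^2 - 4*v - 5) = (v + 1)*(v + 3)*(v - 5)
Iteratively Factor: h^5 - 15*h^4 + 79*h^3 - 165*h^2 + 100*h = (h)*(h^4 - 15*h^3 + 79*h^2 - 165*h + 100) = h*(h - 4)*(h^3 - 11*h^2 + 35*h - 25) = h*(h - 5)*(h - 4)*(h^2 - 6*h + 5) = h*(h - 5)^2*(h - 4)*(h - 1)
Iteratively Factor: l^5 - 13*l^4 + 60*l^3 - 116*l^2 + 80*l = (l - 2)*(l^4 - 11*l^3 + 38*l^2 - 40*l) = (l - 2)^2*(l^3 - 9*l^2 + 20*l) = (l - 4)*(l - 2)^2*(l^2 - 5*l) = (l - 5)*(l - 4)*(l - 2)^2*(l)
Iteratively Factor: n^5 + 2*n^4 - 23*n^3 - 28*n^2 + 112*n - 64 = (n + 4)*(n^4 - 2*n^3 - 15*n^2 + 32*n - 16) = (n - 4)*(n + 4)*(n^3 + 2*n^2 - 7*n + 4) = (n - 4)*(n - 1)*(n + 4)*(n^2 + 3*n - 4) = (n - 4)*(n - 1)^2*(n + 4)*(n + 4)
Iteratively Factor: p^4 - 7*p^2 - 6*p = (p - 3)*(p^3 + 3*p^2 + 2*p) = p*(p - 3)*(p^2 + 3*p + 2) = p*(p - 3)*(p + 2)*(p + 1)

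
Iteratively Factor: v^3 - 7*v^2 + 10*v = (v)*(v^2 - 7*v + 10) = v*(v - 5)*(v - 2)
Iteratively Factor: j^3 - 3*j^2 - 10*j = (j - 5)*(j^2 + 2*j) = j*(j - 5)*(j + 2)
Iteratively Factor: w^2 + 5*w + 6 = (w + 2)*(w + 3)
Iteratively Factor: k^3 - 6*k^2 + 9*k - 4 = (k - 4)*(k^2 - 2*k + 1) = (k - 4)*(k - 1)*(k - 1)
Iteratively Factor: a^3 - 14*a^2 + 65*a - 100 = (a - 5)*(a^2 - 9*a + 20) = (a - 5)*(a - 4)*(a - 5)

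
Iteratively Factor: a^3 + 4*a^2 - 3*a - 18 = (a - 2)*(a^2 + 6*a + 9) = (a - 2)*(a + 3)*(a + 3)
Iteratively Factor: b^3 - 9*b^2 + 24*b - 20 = (b - 5)*(b^2 - 4*b + 4) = (b - 5)*(b - 2)*(b - 2)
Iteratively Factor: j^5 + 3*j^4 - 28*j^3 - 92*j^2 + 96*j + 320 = (j + 2)*(j^4 + j^3 - 30*j^2 - 32*j + 160) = (j - 5)*(j + 2)*(j^3 + 6*j^2 - 32) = (j - 5)*(j + 2)*(j + 4)*(j^2 + 2*j - 8) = (j - 5)*(j + 2)*(j + 4)^2*(j - 2)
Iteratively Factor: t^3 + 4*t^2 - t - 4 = (t + 4)*(t^2 - 1) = (t + 1)*(t + 4)*(t - 1)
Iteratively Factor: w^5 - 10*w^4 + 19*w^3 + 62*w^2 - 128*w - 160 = (w - 4)*(w^4 - 6*w^3 - 5*w^2 + 42*w + 40) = (w - 5)*(w - 4)*(w^3 - w^2 - 10*w - 8) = (w - 5)*(w - 4)^2*(w^2 + 3*w + 2) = (w - 5)*(w - 4)^2*(w + 2)*(w + 1)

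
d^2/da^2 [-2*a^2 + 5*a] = -4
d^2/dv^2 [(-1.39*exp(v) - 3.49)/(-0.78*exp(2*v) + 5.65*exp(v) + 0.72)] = (0.845675999999999*exp(4*v) + 14.618994*exp(3*v) - 41.457546*exp(2*v) + 113.594941*exp(v) - 13.476744)*exp(v)/(0.474552*exp(6*v) - 10.31238*exp(5*v) + 73.384506*exp(4*v) - 161.323885*exp(3*v) - 67.739544*exp(2*v) - 8.78688*exp(v) - 0.373248)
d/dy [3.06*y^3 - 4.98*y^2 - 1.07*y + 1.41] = 9.18*y^2 - 9.96*y - 1.07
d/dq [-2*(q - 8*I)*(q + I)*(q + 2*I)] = -6*q^2 + 20*I*q - 44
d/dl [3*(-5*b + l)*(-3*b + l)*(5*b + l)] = -75*b^2 - 18*b*l + 9*l^2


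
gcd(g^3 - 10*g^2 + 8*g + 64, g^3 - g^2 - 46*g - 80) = g^2 - 6*g - 16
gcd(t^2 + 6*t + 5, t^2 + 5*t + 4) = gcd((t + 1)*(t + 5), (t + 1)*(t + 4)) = t + 1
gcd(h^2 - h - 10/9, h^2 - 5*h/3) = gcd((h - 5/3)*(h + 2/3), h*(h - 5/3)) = h - 5/3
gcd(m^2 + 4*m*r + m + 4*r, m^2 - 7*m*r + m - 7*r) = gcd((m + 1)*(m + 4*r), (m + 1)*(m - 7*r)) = m + 1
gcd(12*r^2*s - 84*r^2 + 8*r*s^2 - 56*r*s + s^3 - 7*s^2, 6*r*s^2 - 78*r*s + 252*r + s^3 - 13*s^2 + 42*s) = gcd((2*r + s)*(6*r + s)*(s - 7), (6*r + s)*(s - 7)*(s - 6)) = 6*r*s - 42*r + s^2 - 7*s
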